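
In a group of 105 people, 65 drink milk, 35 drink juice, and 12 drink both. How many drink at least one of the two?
|A∪B| = |A| + |B| - |A∩B| = 65 + 35 - 12 = 88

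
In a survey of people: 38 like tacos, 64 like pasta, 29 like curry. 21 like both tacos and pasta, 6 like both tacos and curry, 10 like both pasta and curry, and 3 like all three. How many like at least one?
|A∪B∪C| = 38+64+29-21-6-10+3 = 97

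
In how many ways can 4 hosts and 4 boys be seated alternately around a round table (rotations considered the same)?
Fix one of the hosts: (4-1)! ways for the remaining hosts, × 4! ways for the boys = 6 × 24 = 144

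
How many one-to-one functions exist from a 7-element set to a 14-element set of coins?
P(14,7) = 14!/(14-7)! = 17297280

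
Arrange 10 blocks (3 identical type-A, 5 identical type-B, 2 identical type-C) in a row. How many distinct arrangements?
10! / (3! × 5! × 2!) = 2520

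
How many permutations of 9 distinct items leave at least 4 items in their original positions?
Exactly j fixed points: C(9,j)·!(9-j); sum over j ≥ 4 (derangement numbers via !m = (m-1)·(!(m-1) + !(m-2)): !0..!5 = 1, 0, 1, 2, 9, 44). Σ_{j=4}^{9} C(9,j)·!(9-j) = C(9,4)·!5 + C(9,5)·!4 + C(9,6)·!3 + C(9,7)·!2 + C(9,8)·!1 + C(9,9)·!0 = 126·44 + 126·9 + 84·2 + 36·1 + 9·0 + 1·1 = 6883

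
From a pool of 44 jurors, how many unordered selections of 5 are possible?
C(44,5) = 44!/(5!×39!) = 1086008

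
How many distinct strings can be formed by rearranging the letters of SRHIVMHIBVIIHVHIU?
17! / (3! × 1! × 1! × 1! × 1! × 5! × 1! × 4!) = 20583763200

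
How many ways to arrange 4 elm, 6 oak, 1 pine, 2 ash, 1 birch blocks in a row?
14! / (4! × 6! × 1! × 2! × 1!) = 2522520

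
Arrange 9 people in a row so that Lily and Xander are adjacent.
Treat as block: (9-1)! × 2! = 40320 × 2 = 80640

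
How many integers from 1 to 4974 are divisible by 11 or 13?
⌊4974/11⌋ + ⌊4974/13⌋ - ⌊4974/143⌋ = 452 + 382 - 34 = 800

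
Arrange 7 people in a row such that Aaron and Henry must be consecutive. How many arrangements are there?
Treat the 2 as one block: (7-2+1)! × 2! = 720 × 2 = 1440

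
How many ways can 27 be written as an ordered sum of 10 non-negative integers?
C(27+10-1, 10-1) = C(36, 9) = 94143280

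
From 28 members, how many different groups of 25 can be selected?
C(28,25) = 28!/(25!×3!) = 3276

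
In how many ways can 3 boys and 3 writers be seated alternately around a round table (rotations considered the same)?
Fix one of the boys: (3-1)! ways for the remaining boys, × 3! ways for the writers = 2 × 6 = 12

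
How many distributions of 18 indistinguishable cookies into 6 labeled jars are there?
C(18+6-1, 6-1) = C(23, 5) = 33649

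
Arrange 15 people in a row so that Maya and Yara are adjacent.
Treat as block: (15-1)! × 2! = 87178291200 × 2 = 174356582400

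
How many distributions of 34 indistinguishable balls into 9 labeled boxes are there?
C(34+9-1, 9-1) = C(42, 8) = 118030185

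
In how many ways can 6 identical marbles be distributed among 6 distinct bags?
C(6+6-1, 6-1) = C(11, 5) = 462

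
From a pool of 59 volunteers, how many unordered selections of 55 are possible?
C(59,55) = 59!/(55!×4!) = 455126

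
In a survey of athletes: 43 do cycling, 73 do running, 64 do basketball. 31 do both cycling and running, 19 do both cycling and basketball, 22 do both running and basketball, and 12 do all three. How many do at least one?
|A∪B∪C| = 43+73+64-31-19-22+12 = 120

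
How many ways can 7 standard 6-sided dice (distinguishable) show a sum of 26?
Coefficient of x^26 in (x + x² + ... + x^6)^7. By inclusion-exclusion on dice exceeding 6: Σ_j (-1)^j C(7,j)·C(26-1-6j, 6) = C(7,0)·C(25,6) - C(7,1)·C(19,6) + C(7,2)·C(13,6) - C(7,3)·C(7,6) = 1·177100 - 7·27132 + 21·1716 - 35·7 = 22967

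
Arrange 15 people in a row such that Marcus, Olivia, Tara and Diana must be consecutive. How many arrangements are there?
Treat the 4 as one block: (15-4+1)! × 4! = 479001600 × 24 = 11496038400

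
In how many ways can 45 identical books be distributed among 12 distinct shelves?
C(45+12-1, 12-1) = C(56, 11) = 148902215280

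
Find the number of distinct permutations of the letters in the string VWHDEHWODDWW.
12! / (1! × 1! × 4! × 2! × 3! × 1!) = 1663200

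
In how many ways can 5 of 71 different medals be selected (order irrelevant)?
C(71,5) = 71!/(5!×66!) = 13019909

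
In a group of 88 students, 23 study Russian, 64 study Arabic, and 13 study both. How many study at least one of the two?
|A∪B| = |A| + |B| - |A∩B| = 23 + 64 - 13 = 74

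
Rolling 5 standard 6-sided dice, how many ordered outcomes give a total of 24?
Coefficient of x^24 in (x + x² + ... + x^6)^5. By inclusion-exclusion on dice exceeding 6: Σ_j (-1)^j C(5,j)·C(24-1-6j, 4) = C(5,0)·C(23,4) - C(5,1)·C(17,4) + C(5,2)·C(11,4) - C(5,3)·C(5,4) = 1·8855 - 5·2380 + 10·330 - 10·5 = 205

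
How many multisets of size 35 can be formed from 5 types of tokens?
C(35+5-1, 5-1) = C(39, 4) = 82251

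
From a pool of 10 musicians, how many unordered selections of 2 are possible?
C(10,2) = 10!/(2!×8!) = 45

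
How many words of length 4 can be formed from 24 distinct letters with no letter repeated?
P(24,4) = 24!/(24-4)! = 255024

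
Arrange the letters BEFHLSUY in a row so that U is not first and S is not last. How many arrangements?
By inclusion-exclusion: 8! - 2×(8-1)! + (8-2)! = 40320 - 10080 + 720 = 30960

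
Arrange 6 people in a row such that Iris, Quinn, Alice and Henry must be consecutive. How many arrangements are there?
Treat the 4 as one block: (6-4+1)! × 4! = 6 × 24 = 144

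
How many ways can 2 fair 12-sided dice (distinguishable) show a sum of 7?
Coefficient of x^7 in (x + x² + ... + x^12)^2. By inclusion-exclusion on dice exceeding 12: Σ_j (-1)^j C(2,j)·C(7-1-12j, 1) = C(2,0)·C(6,1) = 1·6 = 6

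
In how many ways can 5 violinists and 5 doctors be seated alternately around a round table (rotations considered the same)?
Fix one of the violinists: (5-1)! ways for the remaining violinists, × 5! ways for the doctors = 24 × 120 = 2880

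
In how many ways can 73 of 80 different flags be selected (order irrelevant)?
C(80,73) = 80!/(73!×7!) = 3176716400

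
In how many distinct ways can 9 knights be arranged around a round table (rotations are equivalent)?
Circular: fix one position, arrange the rest. (9-1)! = 40320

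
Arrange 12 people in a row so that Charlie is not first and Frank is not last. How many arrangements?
By inclusion-exclusion: 12! - 2×(12-1)! + (12-2)! = 479001600 - 79833600 + 3628800 = 402796800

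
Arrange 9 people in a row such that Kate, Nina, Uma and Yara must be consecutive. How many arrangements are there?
Treat the 4 as one block: (9-4+1)! × 4! = 720 × 24 = 17280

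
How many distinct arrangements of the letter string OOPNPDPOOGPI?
12! / (1! × 4! × 1! × 4! × 1! × 1!) = 831600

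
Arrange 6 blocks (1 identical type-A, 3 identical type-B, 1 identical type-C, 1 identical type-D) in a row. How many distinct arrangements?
6! / (1! × 3! × 1! × 1!) = 120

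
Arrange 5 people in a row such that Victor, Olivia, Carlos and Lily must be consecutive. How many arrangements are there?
Treat the 4 as one block: (5-4+1)! × 4! = 2 × 24 = 48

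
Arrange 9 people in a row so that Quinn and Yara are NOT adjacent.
Total - adjacent = 9! - (9-1)!×2 = 362880 - 80640 = 282240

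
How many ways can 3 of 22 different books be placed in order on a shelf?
P(22,3) = 22!/(22-3)! = 9240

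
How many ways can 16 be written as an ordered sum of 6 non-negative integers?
C(16+6-1, 6-1) = C(21, 5) = 20349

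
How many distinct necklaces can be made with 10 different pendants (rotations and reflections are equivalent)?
(10-1)!/2 = 362880/2 = 181440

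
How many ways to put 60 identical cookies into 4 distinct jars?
C(60+4-1, 4-1) = C(63, 3) = 39711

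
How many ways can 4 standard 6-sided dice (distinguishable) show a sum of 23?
Coefficient of x^23 in (x + x² + ... + x^6)^4. By inclusion-exclusion on dice exceeding 6: Σ_j (-1)^j C(4,j)·C(23-1-6j, 3) = C(4,0)·C(22,3) - C(4,1)·C(16,3) + C(4,2)·C(10,3) - C(4,3)·C(4,3) = 1·1540 - 4·560 + 6·120 - 4·4 = 4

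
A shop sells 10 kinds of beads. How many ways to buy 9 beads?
C(9+10-1, 10-1) = C(18, 9) = 48620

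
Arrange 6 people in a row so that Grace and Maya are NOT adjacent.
Total - adjacent = 6! - (6-1)!×2 = 720 - 240 = 480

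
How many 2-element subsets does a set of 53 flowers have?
C(53,2) = 53!/(2!×51!) = 1378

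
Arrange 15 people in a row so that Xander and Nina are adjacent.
Treat as block: (15-1)! × 2! = 87178291200 × 2 = 174356582400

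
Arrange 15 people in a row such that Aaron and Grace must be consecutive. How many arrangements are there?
Treat the 2 as one block: (15-2+1)! × 2! = 87178291200 × 2 = 174356582400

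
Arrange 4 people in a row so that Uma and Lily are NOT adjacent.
Total - adjacent = 4! - (4-1)!×2 = 24 - 12 = 12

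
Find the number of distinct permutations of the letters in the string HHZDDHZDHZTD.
12! / (1! × 4! × 4! × 3!) = 138600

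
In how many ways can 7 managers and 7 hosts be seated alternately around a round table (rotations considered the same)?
Fix one of the managers: (7-1)! ways for the remaining managers, × 7! ways for the hosts = 720 × 5040 = 3628800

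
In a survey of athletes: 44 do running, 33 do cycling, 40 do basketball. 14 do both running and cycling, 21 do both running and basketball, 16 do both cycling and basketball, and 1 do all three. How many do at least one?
|A∪B∪C| = 44+33+40-14-21-16+1 = 67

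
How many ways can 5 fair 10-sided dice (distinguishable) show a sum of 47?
Coefficient of x^47 in (x + x² + ... + x^10)^5. By inclusion-exclusion on dice exceeding 10: Σ_j (-1)^j C(5,j)·C(47-1-10j, 4) = C(5,0)·C(46,4) - C(5,1)·C(36,4) + C(5,2)·C(26,4) - C(5,3)·C(16,4) + C(5,4)·C(6,4) = 1·163185 - 5·58905 + 10·14950 - 10·1820 + 5·15 = 35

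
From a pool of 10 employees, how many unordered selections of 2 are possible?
C(10,2) = 10!/(2!×8!) = 45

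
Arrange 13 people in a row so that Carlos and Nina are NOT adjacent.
Total - adjacent = 13! - (13-1)!×2 = 6227020800 - 958003200 = 5269017600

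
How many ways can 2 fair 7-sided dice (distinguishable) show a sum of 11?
Coefficient of x^11 in (x + x² + ... + x^7)^2. By inclusion-exclusion on dice exceeding 7: Σ_j (-1)^j C(2,j)·C(11-1-7j, 1) = C(2,0)·C(10,1) - C(2,1)·C(3,1) = 1·10 - 2·3 = 4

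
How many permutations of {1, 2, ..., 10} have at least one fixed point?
Complement of the derangements. !10 = Σ_{j=0}^{10} (-1)^j·10!/j! = 3628800 - 3628800 + 1814400 - 604800 + 151200 - 30240 + 5040 - 720 + 90 - 10 + 1 = 1334961. 10! - !10 = 3628800 - 1334961 = 2293839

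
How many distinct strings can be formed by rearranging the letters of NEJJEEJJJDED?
12! / (1! × 2! × 4! × 5!) = 83160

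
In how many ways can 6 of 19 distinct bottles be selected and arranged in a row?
P(19,6) = 19!/(19-6)! = 19535040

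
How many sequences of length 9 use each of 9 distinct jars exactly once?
9! = 362880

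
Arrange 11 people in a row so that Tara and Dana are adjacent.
Treat as block: (11-1)! × 2! = 3628800 × 2 = 7257600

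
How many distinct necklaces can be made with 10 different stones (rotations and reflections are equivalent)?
(10-1)!/2 = 362880/2 = 181440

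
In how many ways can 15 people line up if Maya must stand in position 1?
Fix one position: (15-1)! = 87178291200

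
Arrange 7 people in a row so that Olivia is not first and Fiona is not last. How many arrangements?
By inclusion-exclusion: 7! - 2×(7-1)! + (7-2)! = 5040 - 1440 + 120 = 3720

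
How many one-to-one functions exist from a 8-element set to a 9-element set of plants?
P(9,8) = 9!/(9-8)! = 362880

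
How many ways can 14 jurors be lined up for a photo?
14! = 87178291200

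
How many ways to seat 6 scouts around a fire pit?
Circular: fix one position, arrange the rest. (6-1)! = 120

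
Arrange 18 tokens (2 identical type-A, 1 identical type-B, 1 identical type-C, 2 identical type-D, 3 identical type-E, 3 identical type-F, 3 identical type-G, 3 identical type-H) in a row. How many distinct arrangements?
18! / (2! × 1! × 1! × 2! × 3! × 3! × 3! × 3!) = 1235025792000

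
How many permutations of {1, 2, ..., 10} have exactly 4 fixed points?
Choose the 4 fixed points C(10,4) = 210, derange the rest: !6 = Σ_{j=0}^{6} (-1)^j·6!/j! = 720 - 720 + 360 - 120 + 30 - 6 + 1 = 265. Product = 210 × 265 = 55650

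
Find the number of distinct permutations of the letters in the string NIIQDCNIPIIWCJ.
14! / (1! × 5! × 2! × 1! × 1! × 1! × 2! × 1!) = 181621440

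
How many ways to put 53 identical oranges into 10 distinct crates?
C(53+10-1, 10-1) = C(62, 9) = 20286591270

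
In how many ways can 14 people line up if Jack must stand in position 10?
Fix one position: (14-1)! = 6227020800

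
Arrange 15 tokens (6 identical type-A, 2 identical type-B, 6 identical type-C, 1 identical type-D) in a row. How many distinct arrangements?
15! / (6! × 2! × 6! × 1!) = 1261260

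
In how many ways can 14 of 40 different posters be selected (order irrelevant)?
C(40,14) = 40!/(14!×26!) = 23206929840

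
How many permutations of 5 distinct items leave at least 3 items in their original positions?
Exactly j fixed points: C(5,j)·!(5-j); sum over j ≥ 3 (derangement numbers via !m = (m-1)·(!(m-1) + !(m-2)): !0..!2 = 1, 0, 1). Σ_{j=3}^{5} C(5,j)·!(5-j) = C(5,3)·!2 + C(5,4)·!1 + C(5,5)·!0 = 10·1 + 5·0 + 1·1 = 11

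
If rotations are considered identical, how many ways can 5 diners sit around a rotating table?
Circular: fix one position, arrange the rest. (5-1)! = 24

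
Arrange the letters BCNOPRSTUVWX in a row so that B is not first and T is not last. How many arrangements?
By inclusion-exclusion: 12! - 2×(12-1)! + (12-2)! = 479001600 - 79833600 + 3628800 = 402796800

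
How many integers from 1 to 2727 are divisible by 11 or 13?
⌊2727/11⌋ + ⌊2727/13⌋ - ⌊2727/143⌋ = 247 + 209 - 19 = 437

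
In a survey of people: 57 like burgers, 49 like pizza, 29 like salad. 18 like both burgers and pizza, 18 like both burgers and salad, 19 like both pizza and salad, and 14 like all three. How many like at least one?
|A∪B∪C| = 57+49+29-18-18-19+14 = 94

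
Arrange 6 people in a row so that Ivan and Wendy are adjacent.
Treat as block: (6-1)! × 2! = 120 × 2 = 240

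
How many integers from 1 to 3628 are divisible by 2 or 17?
⌊3628/2⌋ + ⌊3628/17⌋ - ⌊3628/34⌋ = 1814 + 213 - 106 = 1921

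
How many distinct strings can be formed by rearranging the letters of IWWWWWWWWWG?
11! / (9! × 1! × 1!) = 110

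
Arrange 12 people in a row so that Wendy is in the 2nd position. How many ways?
Fix one position: (12-1)! = 39916800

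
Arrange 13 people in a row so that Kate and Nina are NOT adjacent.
Total - adjacent = 13! - (13-1)!×2 = 6227020800 - 958003200 = 5269017600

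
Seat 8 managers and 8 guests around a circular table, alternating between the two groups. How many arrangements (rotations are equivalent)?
Fix one of the managers: (8-1)! ways for the remaining managers, × 8! ways for the guests = 5040 × 40320 = 203212800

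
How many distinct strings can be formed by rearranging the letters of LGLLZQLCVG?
10! / (1! × 1! × 2! × 1! × 1! × 4!) = 75600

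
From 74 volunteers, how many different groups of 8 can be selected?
C(74,8) = 74!/(8!×66!) = 15071474661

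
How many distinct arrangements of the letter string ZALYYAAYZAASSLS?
15! / (2! × 5! × 3! × 2! × 3!) = 75675600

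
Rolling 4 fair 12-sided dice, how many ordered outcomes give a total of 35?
Coefficient of x^35 in (x + x² + ... + x^12)^4. By inclusion-exclusion on dice exceeding 12: Σ_j (-1)^j C(4,j)·C(35-1-12j, 3) = C(4,0)·C(34,3) - C(4,1)·C(22,3) + C(4,2)·C(10,3) = 1·5984 - 4·1540 + 6·120 = 544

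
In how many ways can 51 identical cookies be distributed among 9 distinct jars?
C(51+9-1, 9-1) = C(59, 8) = 2217471399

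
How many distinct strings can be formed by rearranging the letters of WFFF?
4! / (3! × 1!) = 4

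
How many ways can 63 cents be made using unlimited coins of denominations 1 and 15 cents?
Coefficient of x^63 in 1/(1-x^1) · 1/(1-x^15). Use j coins of 15 for j = 0..⌊63/15⌋ = 4, the rest in 1s: 4 + 1 = 5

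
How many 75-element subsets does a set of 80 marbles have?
C(80,75) = 80!/(75!×5!) = 24040016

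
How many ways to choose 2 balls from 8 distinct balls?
C(8,2) = 8!/(2!×6!) = 28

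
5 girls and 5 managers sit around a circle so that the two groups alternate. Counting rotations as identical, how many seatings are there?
Fix one of the girls: (5-1)! ways for the remaining girls, × 5! ways for the managers = 24 × 120 = 2880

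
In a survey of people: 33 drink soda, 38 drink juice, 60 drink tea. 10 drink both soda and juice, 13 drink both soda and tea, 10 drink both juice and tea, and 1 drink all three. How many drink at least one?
|A∪B∪C| = 33+38+60-10-13-10+1 = 99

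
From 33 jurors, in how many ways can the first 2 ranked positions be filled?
P(33,2) = 33!/(33-2)! = 1056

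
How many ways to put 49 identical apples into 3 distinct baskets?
C(49+3-1, 3-1) = C(51, 2) = 1275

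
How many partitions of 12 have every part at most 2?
Let r_j(i) = number of partitions of i into parts ≤ j, for i = 0..12. r_1(i) = 1 for all i; r_j(i) = r_{j-1}(i) + r_j(i-j). Rows j = 2..2: ≤2: 1 1 2 2 3 3 4 4 5 5 6 6 7. r_2(12) = 7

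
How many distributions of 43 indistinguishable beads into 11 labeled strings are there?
C(43+11-1, 11-1) = C(53, 10) = 19499099620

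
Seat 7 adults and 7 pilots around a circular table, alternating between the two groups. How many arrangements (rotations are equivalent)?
Fix one of the adults: (7-1)! ways for the remaining adults, × 7! ways for the pilots = 720 × 5040 = 3628800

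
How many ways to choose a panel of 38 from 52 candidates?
C(52,38) = 52!/(38!×14!) = 1768966344600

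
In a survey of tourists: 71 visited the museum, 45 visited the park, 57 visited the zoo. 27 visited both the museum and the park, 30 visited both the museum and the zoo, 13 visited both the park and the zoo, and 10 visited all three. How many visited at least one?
|A∪B∪C| = 71+45+57-27-30-13+10 = 113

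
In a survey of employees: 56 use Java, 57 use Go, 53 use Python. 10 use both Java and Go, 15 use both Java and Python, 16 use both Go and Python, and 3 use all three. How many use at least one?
|A∪B∪C| = 56+57+53-10-15-16+3 = 128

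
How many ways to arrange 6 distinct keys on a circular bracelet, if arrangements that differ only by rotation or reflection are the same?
(6-1)!/2 = 120/2 = 60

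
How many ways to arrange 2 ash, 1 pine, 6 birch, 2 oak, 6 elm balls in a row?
17! / (2! × 1! × 6! × 2! × 6!) = 171531360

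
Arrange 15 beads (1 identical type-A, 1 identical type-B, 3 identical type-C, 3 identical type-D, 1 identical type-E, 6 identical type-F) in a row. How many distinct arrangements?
15! / (1! × 1! × 3! × 3! × 1! × 6!) = 50450400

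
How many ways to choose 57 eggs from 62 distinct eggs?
C(62,57) = 62!/(57!×5!) = 6471002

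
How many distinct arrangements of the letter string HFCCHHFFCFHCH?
13! / (4! × 5! × 4!) = 90090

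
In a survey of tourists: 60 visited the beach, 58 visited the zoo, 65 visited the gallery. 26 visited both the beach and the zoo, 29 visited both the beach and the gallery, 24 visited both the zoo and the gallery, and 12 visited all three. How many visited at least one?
|A∪B∪C| = 60+58+65-26-29-24+12 = 116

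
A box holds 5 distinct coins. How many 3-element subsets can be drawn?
C(5,3) = 5!/(3!×2!) = 10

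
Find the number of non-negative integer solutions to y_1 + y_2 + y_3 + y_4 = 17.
C(17+4-1, 4-1) = C(20, 3) = 1140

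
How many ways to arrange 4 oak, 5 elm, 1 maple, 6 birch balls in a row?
16! / (4! × 5! × 1! × 6!) = 10090080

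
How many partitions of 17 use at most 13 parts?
By conjugation, equals partitions of 17 into parts ≤ 13. Let r_j(i) = number of partitions of i into parts ≤ j, for i = 0..17. r_1(i) = 1 for all i; r_j(i) = r_{j-1}(i) + r_j(i-j). Rows j = 2..13: ≤2: 1 1 2 2 3 3 4 4 5 5 6 6 7 7 8 8 9 9; ≤3: 1 1 2 3 4 5 7 8 10 12 14 16 19 21 24 27 30 33; ≤4: 1 1 2 3 5 6 9 11 15 18 23 27 34 39 47 54 64 72; ≤5: 1 1 2 3 5 7 10 13 18 23 30 37 47 57 70 84 101 119; ≤6: 1 1 2 3 5 7 11 14 20 26 35 44 58 71 90 110 136 163; ≤7: 1 1 2 3 5 7 11 15 21 28 38 49 65 82 105 131 164 201; ≤8: 1 1 2 3 5 7 11 15 22 29 40 52 70 89 116 146 186 230; ≤9: 1 1 2 3 5 7 11 15 22 30 41 54 73 94 123 157 201 252; ≤10: 1 1 2 3 5 7 11 15 22 30 42 55 75 97 128 164 212 267; ≤11: 1 1 2 3 5 7 11 15 22 30 42 56 76 99 131 169 219 278; ≤12: 1 1 2 3 5 7 11 15 22 30 42 56 77 100 133 172 224 285; ≤13: 1 1 2 3 5 7 11 15 22 30 42 56 77 101 134 174 227 290. r_13(17) = 290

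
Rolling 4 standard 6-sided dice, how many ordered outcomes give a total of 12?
Coefficient of x^12 in (x + x² + ... + x^6)^4. By inclusion-exclusion on dice exceeding 6: Σ_j (-1)^j C(4,j)·C(12-1-6j, 3) = C(4,0)·C(11,3) - C(4,1)·C(5,3) = 1·165 - 4·10 = 125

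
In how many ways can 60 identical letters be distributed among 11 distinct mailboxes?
C(60+11-1, 11-1) = C(70, 10) = 396704524216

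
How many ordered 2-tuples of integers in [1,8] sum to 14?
Coefficient of x^14 in (x + x² + ... + x^8)^2. By inclusion-exclusion on dice exceeding 8: Σ_j (-1)^j C(2,j)·C(14-1-8j, 1) = C(2,0)·C(13,1) - C(2,1)·C(5,1) = 1·13 - 2·5 = 3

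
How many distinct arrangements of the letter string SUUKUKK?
7! / (3! × 1! × 3!) = 140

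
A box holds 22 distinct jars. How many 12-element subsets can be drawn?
C(22,12) = 22!/(12!×10!) = 646646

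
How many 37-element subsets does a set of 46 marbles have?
C(46,37) = 46!/(37!×9!) = 1101716330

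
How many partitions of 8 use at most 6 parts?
By conjugation, equals partitions of 8 into parts ≤ 6. Let r_j(i) = number of partitions of i into parts ≤ j, for i = 0..8. r_1(i) = 1 for all i; r_j(i) = r_{j-1}(i) + r_j(i-j). Rows j = 2..6: ≤2: 1 1 2 2 3 3 4 4 5; ≤3: 1 1 2 3 4 5 7 8 10; ≤4: 1 1 2 3 5 6 9 11 15; ≤5: 1 1 2 3 5 7 10 13 18; ≤6: 1 1 2 3 5 7 11 14 20. r_6(8) = 20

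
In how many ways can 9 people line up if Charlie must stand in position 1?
Fix one position: (9-1)! = 40320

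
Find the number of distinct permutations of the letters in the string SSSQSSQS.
8! / (6! × 2!) = 28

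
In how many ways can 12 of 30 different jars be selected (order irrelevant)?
C(30,12) = 30!/(12!×18!) = 86493225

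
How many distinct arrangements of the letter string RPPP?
4! / (1! × 3!) = 4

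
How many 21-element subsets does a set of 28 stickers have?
C(28,21) = 28!/(21!×7!) = 1184040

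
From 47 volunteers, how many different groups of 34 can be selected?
C(47,34) = 47!/(34!×13!) = 140676848445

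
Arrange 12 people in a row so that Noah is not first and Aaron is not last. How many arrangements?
By inclusion-exclusion: 12! - 2×(12-1)! + (12-2)! = 479001600 - 79833600 + 3628800 = 402796800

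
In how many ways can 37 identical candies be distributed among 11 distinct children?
C(37+11-1, 11-1) = C(47, 10) = 5178066751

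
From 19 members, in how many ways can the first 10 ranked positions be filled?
P(19,10) = 19!/(19-10)! = 335221286400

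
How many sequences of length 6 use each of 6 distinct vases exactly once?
6! = 720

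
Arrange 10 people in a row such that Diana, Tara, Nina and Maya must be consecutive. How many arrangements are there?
Treat the 4 as one block: (10-4+1)! × 4! = 5040 × 24 = 120960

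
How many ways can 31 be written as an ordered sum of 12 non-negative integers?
C(31+12-1, 12-1) = C(42, 11) = 4280561376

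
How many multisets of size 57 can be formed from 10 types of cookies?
C(57+10-1, 10-1) = C(66, 9) = 37014131440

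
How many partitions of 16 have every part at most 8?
Let r_j(i) = number of partitions of i into parts ≤ j, for i = 0..16. r_1(i) = 1 for all i; r_j(i) = r_{j-1}(i) + r_j(i-j). Rows j = 2..8: ≤2: 1 1 2 2 3 3 4 4 5 5 6 6 7 7 8 8 9; ≤3: 1 1 2 3 4 5 7 8 10 12 14 16 19 21 24 27 30; ≤4: 1 1 2 3 5 6 9 11 15 18 23 27 34 39 47 54 64; ≤5: 1 1 2 3 5 7 10 13 18 23 30 37 47 57 70 84 101; ≤6: 1 1 2 3 5 7 11 14 20 26 35 44 58 71 90 110 136; ≤7: 1 1 2 3 5 7 11 15 21 28 38 49 65 82 105 131 164; ≤8: 1 1 2 3 5 7 11 15 22 29 40 52 70 89 116 146 186. r_8(16) = 186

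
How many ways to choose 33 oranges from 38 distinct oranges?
C(38,33) = 38!/(33!×5!) = 501942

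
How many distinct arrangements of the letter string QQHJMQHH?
8! / (1! × 1! × 3! × 3!) = 1120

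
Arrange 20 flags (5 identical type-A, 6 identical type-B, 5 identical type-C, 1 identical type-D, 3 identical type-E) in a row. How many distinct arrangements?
20! / (5! × 6! × 5! × 1! × 3!) = 39109150080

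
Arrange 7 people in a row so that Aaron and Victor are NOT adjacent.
Total - adjacent = 7! - (7-1)!×2 = 5040 - 1440 = 3600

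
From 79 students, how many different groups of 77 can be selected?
C(79,77) = 79!/(77!×2!) = 3081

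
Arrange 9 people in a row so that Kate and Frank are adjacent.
Treat as block: (9-1)! × 2! = 40320 × 2 = 80640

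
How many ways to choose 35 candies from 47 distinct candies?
C(47,35) = 47!/(35!×12!) = 52251400851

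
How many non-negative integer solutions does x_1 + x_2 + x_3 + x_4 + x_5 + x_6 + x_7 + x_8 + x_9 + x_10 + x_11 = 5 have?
C(5+11-1, 11-1) = C(15, 10) = 3003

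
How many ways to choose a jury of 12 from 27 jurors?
C(27,12) = 27!/(12!×15!) = 17383860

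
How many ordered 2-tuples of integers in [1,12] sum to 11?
Coefficient of x^11 in (x + x² + ... + x^12)^2. By inclusion-exclusion on dice exceeding 12: Σ_j (-1)^j C(2,j)·C(11-1-12j, 1) = C(2,0)·C(10,1) = 1·10 = 10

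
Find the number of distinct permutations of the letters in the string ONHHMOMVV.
9! / (1! × 2! × 2! × 2! × 2!) = 22680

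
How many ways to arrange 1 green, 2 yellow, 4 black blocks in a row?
7! / (1! × 2! × 4!) = 105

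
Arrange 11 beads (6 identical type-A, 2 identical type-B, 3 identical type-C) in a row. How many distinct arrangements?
11! / (6! × 2! × 3!) = 4620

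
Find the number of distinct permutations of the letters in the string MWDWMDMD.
8! / (2! × 3! × 3!) = 560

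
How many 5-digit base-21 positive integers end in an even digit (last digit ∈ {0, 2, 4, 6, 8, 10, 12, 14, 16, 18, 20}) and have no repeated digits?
Last∈{0,2,4,6,8,10,12,14,16,18,20}. Last=0: 116280. Last nonzero: 10×19×P(19,3) = 1104660. Total = 1220940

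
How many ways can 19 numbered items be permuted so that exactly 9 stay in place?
Choose the 9 fixed points C(19,9) = 92378, derange the rest: !10 = Σ_{j=0}^{10} (-1)^j·10!/j! = 3628800 - 3628800 + 1814400 - 604800 + 151200 - 30240 + 5040 - 720 + 90 - 10 + 1 = 1334961. Product = 92378 × 1334961 = 123321027258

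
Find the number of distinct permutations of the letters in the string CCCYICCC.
8! / (1! × 6! × 1!) = 56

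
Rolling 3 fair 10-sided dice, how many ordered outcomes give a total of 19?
Coefficient of x^19 in (x + x² + ... + x^10)^3. By inclusion-exclusion on dice exceeding 10: Σ_j (-1)^j C(3,j)·C(19-1-10j, 2) = C(3,0)·C(18,2) - C(3,1)·C(8,2) = 1·153 - 3·28 = 69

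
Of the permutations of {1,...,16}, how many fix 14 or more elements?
Exactly j fixed points: C(16,j)·!(16-j); sum over j ≥ 14 (derangement numbers via !m = (m-1)·(!(m-1) + !(m-2)): !0..!2 = 1, 0, 1). Σ_{j=14}^{16} C(16,j)·!(16-j) = C(16,14)·!2 + C(16,15)·!1 + C(16,16)·!0 = 120·1 + 16·0 + 1·1 = 121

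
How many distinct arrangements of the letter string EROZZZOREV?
10! / (2! × 3! × 2! × 1! × 2!) = 75600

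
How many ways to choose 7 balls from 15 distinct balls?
C(15,7) = 15!/(7!×8!) = 6435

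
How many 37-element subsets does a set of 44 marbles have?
C(44,37) = 44!/(37!×7!) = 38320568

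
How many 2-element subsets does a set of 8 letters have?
C(8,2) = 8!/(2!×6!) = 28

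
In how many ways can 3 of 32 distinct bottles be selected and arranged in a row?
P(32,3) = 32!/(32-3)! = 29760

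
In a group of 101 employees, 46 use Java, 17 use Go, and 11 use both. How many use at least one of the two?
|A∪B| = |A| + |B| - |A∩B| = 46 + 17 - 11 = 52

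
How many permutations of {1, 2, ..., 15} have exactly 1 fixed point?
Choose the 1 fixed point C(15,1) = 15, derange the rest: !14 = Σ_{j=0}^{14} (-1)^j·14!/j! = 87178291200 - 87178291200 + 43589145600 - 14529715200 + 3632428800 - 726485760 + 121080960 - 17297280 + 2162160 - 240240 + 24024 - 2184 + 182 - 14 + 1 = 32071101049. Product = 15 × 32071101049 = 481066515735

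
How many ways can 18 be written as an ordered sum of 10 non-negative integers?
C(18+10-1, 10-1) = C(27, 9) = 4686825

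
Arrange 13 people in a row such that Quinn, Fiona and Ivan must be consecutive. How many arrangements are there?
Treat the 3 as one block: (13-3+1)! × 3! = 39916800 × 6 = 239500800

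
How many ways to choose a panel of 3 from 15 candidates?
C(15,3) = 15!/(3!×12!) = 455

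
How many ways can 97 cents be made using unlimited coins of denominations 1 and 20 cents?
Coefficient of x^97 in 1/(1-x^1) · 1/(1-x^20). Use j coins of 20 for j = 0..⌊97/20⌋ = 4, the rest in 1s: 4 + 1 = 5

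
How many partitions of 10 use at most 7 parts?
By conjugation, equals partitions of 10 into parts ≤ 7. Let r_j(i) = number of partitions of i into parts ≤ j, for i = 0..10. r_1(i) = 1 for all i; r_j(i) = r_{j-1}(i) + r_j(i-j). Rows j = 2..7: ≤2: 1 1 2 2 3 3 4 4 5 5 6; ≤3: 1 1 2 3 4 5 7 8 10 12 14; ≤4: 1 1 2 3 5 6 9 11 15 18 23; ≤5: 1 1 2 3 5 7 10 13 18 23 30; ≤6: 1 1 2 3 5 7 11 14 20 26 35; ≤7: 1 1 2 3 5 7 11 15 21 28 38. r_7(10) = 38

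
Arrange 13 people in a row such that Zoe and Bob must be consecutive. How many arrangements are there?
Treat the 2 as one block: (13-2+1)! × 2! = 479001600 × 2 = 958003200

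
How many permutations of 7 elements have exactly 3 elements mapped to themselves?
Choose the 3 fixed points C(7,3) = 35, derange the rest: !4 = Σ_{j=0}^{4} (-1)^j·4!/j! = 24 - 24 + 12 - 4 + 1 = 9. Product = 35 × 9 = 315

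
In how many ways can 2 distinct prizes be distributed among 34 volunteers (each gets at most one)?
P(34,2) = 34!/(34-2)! = 1122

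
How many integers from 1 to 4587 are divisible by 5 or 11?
⌊4587/5⌋ + ⌊4587/11⌋ - ⌊4587/55⌋ = 917 + 417 - 83 = 1251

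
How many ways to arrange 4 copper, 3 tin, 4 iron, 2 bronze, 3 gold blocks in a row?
16! / (4! × 3! × 4! × 2! × 3!) = 504504000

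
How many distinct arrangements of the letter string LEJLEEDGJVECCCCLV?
17! / (1! × 4! × 1! × 3! × 2! × 4! × 2!) = 25729704000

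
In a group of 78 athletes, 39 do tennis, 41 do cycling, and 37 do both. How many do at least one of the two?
|A∪B| = |A| + |B| - |A∩B| = 39 + 41 - 37 = 43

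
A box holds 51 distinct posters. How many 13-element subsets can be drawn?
C(51,13) = 51!/(13!×38!) = 476260169700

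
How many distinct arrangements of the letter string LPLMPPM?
7! / (2! × 3! × 2!) = 210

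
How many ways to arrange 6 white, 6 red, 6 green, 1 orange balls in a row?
19! / (6! × 6! × 6! × 1!) = 325909584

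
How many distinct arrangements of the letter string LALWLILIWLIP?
12! / (1! × 2! × 3! × 1! × 5!) = 332640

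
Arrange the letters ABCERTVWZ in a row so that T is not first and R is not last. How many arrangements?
By inclusion-exclusion: 9! - 2×(9-1)! + (9-2)! = 362880 - 80640 + 5040 = 287280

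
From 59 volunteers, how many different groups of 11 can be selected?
C(59,11) = 59!/(11!×48!) = 279871768995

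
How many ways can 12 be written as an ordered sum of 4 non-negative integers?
C(12+4-1, 4-1) = C(15, 3) = 455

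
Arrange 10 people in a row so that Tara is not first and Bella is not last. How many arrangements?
By inclusion-exclusion: 10! - 2×(10-1)! + (10-2)! = 3628800 - 725760 + 40320 = 2943360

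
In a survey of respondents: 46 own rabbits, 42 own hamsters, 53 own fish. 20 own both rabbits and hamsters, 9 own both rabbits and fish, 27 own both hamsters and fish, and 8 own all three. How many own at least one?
|A∪B∪C| = 46+42+53-20-9-27+8 = 93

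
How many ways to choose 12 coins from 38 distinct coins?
C(38,12) = 38!/(12!×26!) = 2707475148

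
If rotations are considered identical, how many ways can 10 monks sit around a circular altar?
Circular: fix one position, arrange the rest. (10-1)! = 362880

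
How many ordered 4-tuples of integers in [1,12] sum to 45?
Coefficient of x^45 in (x + x² + ... + x^12)^4. By inclusion-exclusion on dice exceeding 12: Σ_j (-1)^j C(4,j)·C(45-1-12j, 3) = C(4,0)·C(44,3) - C(4,1)·C(32,3) + C(4,2)·C(20,3) - C(4,3)·C(8,3) = 1·13244 - 4·4960 + 6·1140 - 4·56 = 20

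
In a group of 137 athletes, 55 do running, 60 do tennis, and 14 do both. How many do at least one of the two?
|A∪B| = |A| + |B| - |A∩B| = 55 + 60 - 14 = 101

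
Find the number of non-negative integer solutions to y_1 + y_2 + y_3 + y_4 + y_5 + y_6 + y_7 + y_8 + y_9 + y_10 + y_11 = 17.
C(17+11-1, 11-1) = C(27, 10) = 8436285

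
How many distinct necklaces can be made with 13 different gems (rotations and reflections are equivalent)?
(13-1)!/2 = 479001600/2 = 239500800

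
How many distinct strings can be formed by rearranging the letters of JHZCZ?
5! / (1! × 2! × 1! × 1!) = 60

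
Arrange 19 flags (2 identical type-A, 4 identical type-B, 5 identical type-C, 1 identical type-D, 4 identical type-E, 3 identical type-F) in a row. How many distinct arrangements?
19! / (2! × 4! × 5! × 1! × 4! × 3!) = 146659312800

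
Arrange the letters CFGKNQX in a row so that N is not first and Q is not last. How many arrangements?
By inclusion-exclusion: 7! - 2×(7-1)! + (7-2)! = 5040 - 1440 + 120 = 3720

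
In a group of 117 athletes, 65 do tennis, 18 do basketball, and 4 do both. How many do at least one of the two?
|A∪B| = |A| + |B| - |A∩B| = 65 + 18 - 4 = 79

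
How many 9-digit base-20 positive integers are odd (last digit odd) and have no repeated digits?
Last∈{1,3,5,7,9,11,13,15,17,19}. Last=0: 0. Last nonzero: 10×18×P(18,7) = 28870732800. Total = 28870732800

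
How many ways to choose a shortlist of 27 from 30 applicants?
C(30,27) = 30!/(27!×3!) = 4060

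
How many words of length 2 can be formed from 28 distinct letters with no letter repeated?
P(28,2) = 28!/(28-2)! = 756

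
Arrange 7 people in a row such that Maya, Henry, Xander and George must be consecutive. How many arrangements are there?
Treat the 4 as one block: (7-4+1)! × 4! = 24 × 24 = 576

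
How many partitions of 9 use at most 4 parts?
By conjugation, equals partitions of 9 into parts ≤ 4. Let r_j(i) = number of partitions of i into parts ≤ j, for i = 0..9. r_1(i) = 1 for all i; r_j(i) = r_{j-1}(i) + r_j(i-j). Rows j = 2..4: ≤2: 1 1 2 2 3 3 4 4 5 5; ≤3: 1 1 2 3 4 5 7 8 10 12; ≤4: 1 1 2 3 5 6 9 11 15 18. r_4(9) = 18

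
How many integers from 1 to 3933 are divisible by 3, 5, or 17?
⌊3933/3⌋+⌊3933/5⌋+⌊3933/17⌋ - ⌊3933/15⌋-⌊3933/51⌋-⌊3933/85⌋ + ⌊3933/255⌋ = 1311+786+231 - 262-77-46 + 15 = 1958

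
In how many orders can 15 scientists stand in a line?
15! = 1307674368000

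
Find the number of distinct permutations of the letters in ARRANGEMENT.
11! / (2! × 2! × 2! × 1! × 2! × 1! × 1!) = 2494800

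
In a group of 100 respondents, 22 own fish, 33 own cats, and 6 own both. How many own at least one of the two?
|A∪B| = |A| + |B| - |A∩B| = 22 + 33 - 6 = 49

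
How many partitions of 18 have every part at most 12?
Let r_j(i) = number of partitions of i into parts ≤ j, for i = 0..18. r_1(i) = 1 for all i; r_j(i) = r_{j-1}(i) + r_j(i-j). Rows j = 2..12: ≤2: 1 1 2 2 3 3 4 4 5 5 6 6 7 7 8 8 9 9 10; ≤3: 1 1 2 3 4 5 7 8 10 12 14 16 19 21 24 27 30 33 37; ≤4: 1 1 2 3 5 6 9 11 15 18 23 27 34 39 47 54 64 72 84; ≤5: 1 1 2 3 5 7 10 13 18 23 30 37 47 57 70 84 101 119 141; ≤6: 1 1 2 3 5 7 11 14 20 26 35 44 58 71 90 110 136 163 199; ≤7: 1 1 2 3 5 7 11 15 21 28 38 49 65 82 105 131 164 201 248; ≤8: 1 1 2 3 5 7 11 15 22 29 40 52 70 89 116 146 186 230 288; ≤9: 1 1 2 3 5 7 11 15 22 30 41 54 73 94 123 157 201 252 318; ≤10: 1 1 2 3 5 7 11 15 22 30 42 55 75 97 128 164 212 267 340; ≤11: 1 1 2 3 5 7 11 15 22 30 42 56 76 99 131 169 219 278 355; ≤12: 1 1 2 3 5 7 11 15 22 30 42 56 77 100 133 172 224 285 366. r_12(18) = 366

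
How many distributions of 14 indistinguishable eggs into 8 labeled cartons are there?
C(14+8-1, 8-1) = C(21, 7) = 116280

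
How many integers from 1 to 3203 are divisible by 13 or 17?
⌊3203/13⌋ + ⌊3203/17⌋ - ⌊3203/221⌋ = 246 + 188 - 14 = 420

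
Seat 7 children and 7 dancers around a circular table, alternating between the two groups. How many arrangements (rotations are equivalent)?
Fix one of the children: (7-1)! ways for the remaining children, × 7! ways for the dancers = 720 × 5040 = 3628800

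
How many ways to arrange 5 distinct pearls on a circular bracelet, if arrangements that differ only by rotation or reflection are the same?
(5-1)!/2 = 24/2 = 12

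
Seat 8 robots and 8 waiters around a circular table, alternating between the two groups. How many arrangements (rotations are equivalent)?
Fix one of the robots: (8-1)! ways for the remaining robots, × 8! ways for the waiters = 5040 × 40320 = 203212800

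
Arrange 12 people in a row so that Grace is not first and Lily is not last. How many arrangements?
By inclusion-exclusion: 12! - 2×(12-1)! + (12-2)! = 479001600 - 79833600 + 3628800 = 402796800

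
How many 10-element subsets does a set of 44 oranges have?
C(44,10) = 44!/(10!×34!) = 2481256778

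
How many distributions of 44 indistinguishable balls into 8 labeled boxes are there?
C(44+8-1, 8-1) = C(51, 7) = 115775100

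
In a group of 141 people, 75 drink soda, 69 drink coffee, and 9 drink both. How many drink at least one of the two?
|A∪B| = |A| + |B| - |A∩B| = 75 + 69 - 9 = 135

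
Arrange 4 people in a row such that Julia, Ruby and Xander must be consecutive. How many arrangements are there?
Treat the 3 as one block: (4-3+1)! × 3! = 2 × 6 = 12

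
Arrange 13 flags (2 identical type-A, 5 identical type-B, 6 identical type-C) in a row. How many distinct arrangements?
13! / (2! × 5! × 6!) = 36036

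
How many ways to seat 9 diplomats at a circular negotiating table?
Circular: fix one position, arrange the rest. (9-1)! = 40320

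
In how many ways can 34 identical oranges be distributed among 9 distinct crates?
C(34+9-1, 9-1) = C(42, 8) = 118030185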